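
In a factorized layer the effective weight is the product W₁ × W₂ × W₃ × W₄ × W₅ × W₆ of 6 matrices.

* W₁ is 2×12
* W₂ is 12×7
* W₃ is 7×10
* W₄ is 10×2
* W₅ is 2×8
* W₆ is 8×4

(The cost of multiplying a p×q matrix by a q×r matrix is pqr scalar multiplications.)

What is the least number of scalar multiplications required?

416

Adjacent pairs: W₁W₂ = 2·12·7 = 168; W₂W₃ = 12·7·10 = 840; W₃W₄ = 7·10·2 = 140; W₄W₅ = 10·2·8 = 160; W₅W₆ = 2·8·4 = 64.
Length 3: W₁..W₃: k=1: 0+840+2·12·10=1080; k=2: 168+0+2·7·10=308 → min 308 | W₂..W₄: k=2: 0+140+12·7·2=308; k=3: 840+0+12·10·2=1080 → min 308 | W₃..W₅: k=3: 0+160+7·10·8=720; k=4: 140+0+7·2·8=252 → min 252 | W₄..W₆: k=4: 0+64+10·2·4=144; k=5: 160+0+10·8·4=480 → min 144.
Length 4: W₁..W₄: k=1: 0+308+2·12·2=356; k=2: 168+140+2·7·2=336; k=3: 308+0+2·10·2=348 → min 336 | W₂..W₅: k=2: 0+252+12·7·8=924; k=3: 840+160+12·10·8=1960; k=4: 308+0+12·2·8=500 → min 500 | W₃..W₆: k=3: 0+144+7·10·4=424; k=4: 140+64+7·2·4=260; k=5: 252+0+7·8·4=476 → min 260.
Length 5: W₁..W₅: k=1: 0+500+2·12·8=692; k=2: 168+252+2·7·8=532; k=3: 308+160+2·10·8=628; k=4: 336+0+2·2·8=368 → min 368 | W₂..W₆: k=2: 0+260+12·7·4=596; k=3: 840+144+12·10·4=1464; k=4: 308+64+12·2·4=468; k=5: 500+0+12·8·4=884 → min 468.
Length 6: W₁..W₆: k=1: 0+468+2·12·4=564; k=2: 168+260+2·7·4=484; k=3: 308+144+2·10·4=532; k=4: 336+64+2·2·4=416; k=5: 368+0+2·8·4=432 → min 416.
Optimal order: (((W₁ × W₂) × (W₃ × W₄)) × (W₅ × W₆)) with cost 416.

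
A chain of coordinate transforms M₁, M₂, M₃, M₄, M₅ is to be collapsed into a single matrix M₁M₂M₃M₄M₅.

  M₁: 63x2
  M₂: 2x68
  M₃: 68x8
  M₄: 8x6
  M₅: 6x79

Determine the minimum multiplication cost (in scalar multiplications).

12086

Adjacent pairs: M₁M₂ = 63·2·68 = 8568; M₂M₃ = 2·68·8 = 1088; M₃M₄ = 68·8·6 = 3264; M₄M₅ = 8·6·79 = 3792.
Length 3: M₁..M₃: k=1: 0+1088+63·2·8=2096; k=2: 8568+0+63·68·8=42840 → min 2096 | M₂..M₄: k=2: 0+3264+2·68·6=4080; k=3: 1088+0+2·8·6=1184 → min 1184 | M₃..M₅: k=3: 0+3792+68·8·79=46768; k=4: 3264+0+68·6·79=35496 → min 35496.
Length 4: M₁..M₄: k=1: 0+1184+63·2·6=1940; k=2: 8568+3264+63·68·6=37536; k=3: 2096+0+63·8·6=5120 → min 1940 | M₂..M₅: k=2: 0+35496+2·68·79=46240; k=3: 1088+3792+2·8·79=6144; k=4: 1184+0+2·6·79=2132 → min 2132.
Length 5: M₁..M₅: k=1: 0+2132+63·2·79=12086; k=2: 8568+35496+63·68·79=382500; k=3: 2096+3792+63·8·79=45704; k=4: 1940+0+63·6·79=31802 → min 12086.
Optimal order: (M₁(((M₂M₃)M₄)M₅)) with cost 12086.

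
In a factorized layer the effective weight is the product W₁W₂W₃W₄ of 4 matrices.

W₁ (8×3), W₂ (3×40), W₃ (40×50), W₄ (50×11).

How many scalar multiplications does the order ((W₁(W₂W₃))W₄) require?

(W₂W₃): 3×40 by 40×50 → 3×50, cost 3·40·50 = 6000
(W₁(W₂W₃)): 8×3 by 3×50 → 8×50, cost 8·3·50 = 1200; cumulative 7200
((W₁(W₂W₃))W₄): 8×50 by 50×11 → 8×11, cost 8·50·11 = 4400; cumulative 11600
Total: 11600 scalar multiplications.

11600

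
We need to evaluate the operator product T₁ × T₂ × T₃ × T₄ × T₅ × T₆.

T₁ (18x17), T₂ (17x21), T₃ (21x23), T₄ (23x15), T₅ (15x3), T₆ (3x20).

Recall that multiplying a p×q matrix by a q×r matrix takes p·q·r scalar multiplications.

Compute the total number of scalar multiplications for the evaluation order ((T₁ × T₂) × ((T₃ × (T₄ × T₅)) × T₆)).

17730

(T₁ × T₂): 18×17 by 17×21 → 18×21, cost 18·17·21 = 6426
(T₄ × T₅): 23×15 by 15×3 → 23×3, cost 23·15·3 = 1035
(T₃ × (T₄ × T₅)): 21×23 by 23×3 → 21×3, cost 21·23·3 = 1449; cumulative 2484
((T₃ × (T₄ × T₅)) × T₆): 21×3 by 3×20 → 21×20, cost 21·3·20 = 1260; cumulative 3744
((T₁ × T₂) × ((T₃ × (T₄ × T₅)) × T₆)): 18×21 by 21×20 → 18×20, cost 18·21·20 = 7560; cumulative 17730
Total: 17730 scalar multiplications.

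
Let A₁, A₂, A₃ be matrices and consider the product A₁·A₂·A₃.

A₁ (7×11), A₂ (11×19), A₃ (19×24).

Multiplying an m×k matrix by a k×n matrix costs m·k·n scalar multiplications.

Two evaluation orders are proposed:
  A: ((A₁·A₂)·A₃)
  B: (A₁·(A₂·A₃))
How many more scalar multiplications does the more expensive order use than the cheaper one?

Order A = ((A₁·A₂)·A₃): (A₁·A₂): 7×11 by 11×19 → 7×19, cost 7·11·19 = 1463; ((A₁·A₂)·A₃): 7×19 by 19×24 → 7×24, cost 7·19·24 = 3192; cumulative 4655. Total 4655.
Order B = (A₁·(A₂·A₃)): (A₂·A₃): 11×19 by 19×24 → 11×24, cost 11·19·24 = 5016; (A₁·(A₂·A₃)): 7×11 by 11×24 → 7×24, cost 7·11·24 = 1848; cumulative 6864. Total 6864.
Difference: |4655 − 6864| = 2209.

2209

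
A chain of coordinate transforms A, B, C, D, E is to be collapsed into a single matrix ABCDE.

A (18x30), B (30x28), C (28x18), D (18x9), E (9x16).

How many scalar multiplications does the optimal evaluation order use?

19548

Adjacent pairs: AB = 18·30·28 = 15120; BC = 30·28·18 = 15120; CD = 28·18·9 = 4536; DE = 18·9·16 = 2592.
Length 3: A..C: k=1: 0+15120+18·30·18=24840; k=2: 15120+0+18·28·18=24192 → min 24192 | B..D: k=2: 0+4536+30·28·9=12096; k=3: 15120+0+30·18·9=19980 → min 12096 | C..E: k=3: 0+2592+28·18·16=10656; k=4: 4536+0+28·9·16=8568 → min 8568.
Length 4: A..D: k=1: 0+12096+18·30·9=16956; k=2: 15120+4536+18·28·9=24192; k=3: 24192+0+18·18·9=27108 → min 16956 | B..E: k=2: 0+8568+30·28·16=22008; k=3: 15120+2592+30·18·16=26352; k=4: 12096+0+30·9·16=16416 → min 16416.
Length 5: A..E: k=1: 0+16416+18·30·16=25056; k=2: 15120+8568+18·28·16=31752; k=3: 24192+2592+18·18·16=31968; k=4: 16956+0+18·9·16=19548 → min 19548.
Optimal order: ((A(B(CD)))E) with cost 19548.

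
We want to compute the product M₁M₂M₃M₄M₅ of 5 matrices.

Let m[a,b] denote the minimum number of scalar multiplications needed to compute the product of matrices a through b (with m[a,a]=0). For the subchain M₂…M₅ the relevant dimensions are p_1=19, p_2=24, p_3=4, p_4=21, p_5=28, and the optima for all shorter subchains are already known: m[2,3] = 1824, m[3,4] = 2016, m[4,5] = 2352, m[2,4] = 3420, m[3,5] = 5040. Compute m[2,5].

m[2,5] = min over k∈[2,4] of m[2,k]+m[k+1,5]+p_{1}·p_k·p_{5}.
k=2: 0 + 5040 + 19·24·28 = 17808; k=3: 1824 + 2352 + 19·4·28 = 6304; k=4: 3420 + 0 + 19·21·28 = 14592.
Minimum: 6304 at k=3.

6304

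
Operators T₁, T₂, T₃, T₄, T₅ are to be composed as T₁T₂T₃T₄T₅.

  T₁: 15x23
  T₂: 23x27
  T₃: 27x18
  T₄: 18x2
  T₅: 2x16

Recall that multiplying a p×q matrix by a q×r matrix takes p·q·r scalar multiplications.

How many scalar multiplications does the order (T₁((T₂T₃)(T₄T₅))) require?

(T₂T₃): 23×27 by 27×18 → 23×18, cost 23·27·18 = 11178
(T₄T₅): 18×2 by 2×16 → 18×16, cost 18·2·16 = 576
((T₂T₃)(T₄T₅)): 23×18 by 18×16 → 23×16, cost 23·18·16 = 6624; cumulative 18378
(T₁((T₂T₃)(T₄T₅))): 15×23 by 23×16 → 15×16, cost 15·23·16 = 5520; cumulative 23898
Total: 23898 scalar multiplications.

23898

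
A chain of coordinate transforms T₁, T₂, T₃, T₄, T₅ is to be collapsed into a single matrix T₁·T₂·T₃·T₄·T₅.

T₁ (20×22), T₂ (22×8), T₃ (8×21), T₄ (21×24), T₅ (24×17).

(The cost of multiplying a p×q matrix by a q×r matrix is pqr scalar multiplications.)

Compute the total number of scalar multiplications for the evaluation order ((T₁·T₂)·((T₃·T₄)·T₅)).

(T₁·T₂): 20×22 by 22×8 → 20×8, cost 20·22·8 = 3520
(T₃·T₄): 8×21 by 21×24 → 8×24, cost 8·21·24 = 4032
((T₃·T₄)·T₅): 8×24 by 24×17 → 8×17, cost 8·24·17 = 3264; cumulative 7296
((T₁·T₂)·((T₃·T₄)·T₅)): 20×8 by 8×17 → 20×17, cost 20·8·17 = 2720; cumulative 13536
Total: 13536 scalar multiplications.

13536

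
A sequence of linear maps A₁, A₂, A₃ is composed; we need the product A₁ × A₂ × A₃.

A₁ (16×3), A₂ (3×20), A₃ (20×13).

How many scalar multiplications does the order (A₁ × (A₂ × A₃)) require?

1404

(A₂ × A₃): 3×20 by 20×13 → 3×13, cost 3·20·13 = 780
(A₁ × (A₂ × A₃)): 16×3 by 3×13 → 16×13, cost 16·3·13 = 624; cumulative 1404
Total: 1404 scalar multiplications.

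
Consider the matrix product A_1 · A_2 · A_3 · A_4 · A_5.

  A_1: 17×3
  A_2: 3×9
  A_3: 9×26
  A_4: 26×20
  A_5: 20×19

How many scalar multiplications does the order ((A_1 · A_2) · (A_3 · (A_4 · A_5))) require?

17692

(A_1 · A_2): 17×3 by 3×9 → 17×9, cost 17·3·9 = 459
(A_4 · A_5): 26×20 by 20×19 → 26×19, cost 26·20·19 = 9880
(A_3 · (A_4 · A_5)): 9×26 by 26×19 → 9×19, cost 9·26·19 = 4446; cumulative 14326
((A_1 · A_2) · (A_3 · (A_4 · A_5))): 17×9 by 9×19 → 17×19, cost 17·9·19 = 2907; cumulative 17692
Total: 17692 scalar multiplications.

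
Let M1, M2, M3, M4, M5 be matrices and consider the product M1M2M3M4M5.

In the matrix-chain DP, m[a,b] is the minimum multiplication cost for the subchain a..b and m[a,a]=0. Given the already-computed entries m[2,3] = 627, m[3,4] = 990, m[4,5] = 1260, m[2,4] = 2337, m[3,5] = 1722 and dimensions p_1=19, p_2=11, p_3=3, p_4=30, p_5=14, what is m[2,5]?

2685

m[2,5] = min over k∈[2,4] of m[2,k]+m[k+1,5]+p_{1}·p_k·p_{5}.
k=2: 0 + 1722 + 19·11·14 = 4648; k=3: 627 + 1260 + 19·3·14 = 2685; k=4: 2337 + 0 + 19·30·14 = 10317.
Minimum: 2685 at k=3.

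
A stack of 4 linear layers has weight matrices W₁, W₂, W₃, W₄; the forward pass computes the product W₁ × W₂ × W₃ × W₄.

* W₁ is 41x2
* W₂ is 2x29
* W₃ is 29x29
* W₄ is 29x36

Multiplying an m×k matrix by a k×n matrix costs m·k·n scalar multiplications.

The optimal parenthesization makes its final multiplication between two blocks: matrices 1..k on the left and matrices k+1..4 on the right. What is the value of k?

1

Adjacent pairs: W₁W₂ = 41·2·29 = 2378; W₂W₃ = 2·29·29 = 1682; W₃W₄ = 29·29·36 = 30276.
Length 3: W₁..W₃: k=1: 0+1682+41·2·29=4060; k=2: 2378+0+41·29·29=36859 → min 4060 | W₂..W₄: k=2: 0+30276+2·29·36=32364; k=3: 1682+0+2·29·36=3770 → min 3770.
Top-level splits: k=1: (W₁..W₁)·(W₂..W₄) → 0+3770+41·2·36 = 6722; k=2: (W₁..W₂)·(W₃..W₄) → 2378+30276+41·29·36 = 75458; k=3: (W₁..W₃)·(W₄..W₄) → 4060+0+41·29·36 = 46864.
Best split is after W₁, i.e. k = 1.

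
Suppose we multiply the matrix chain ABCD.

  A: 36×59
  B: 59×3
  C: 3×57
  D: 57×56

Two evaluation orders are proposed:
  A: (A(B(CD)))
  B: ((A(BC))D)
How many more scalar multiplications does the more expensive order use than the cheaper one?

Order A = (A(B(CD))): (CD): 3×57 by 57×56 → 3×56, cost 3·57·56 = 9576; (B(CD)): 59×3 by 3×56 → 59×56, cost 59·3·56 = 9912; cumulative 19488; (A(B(CD))): 36×59 by 59×56 → 36×56, cost 36·59·56 = 118944; cumulative 138432. Total 138432.
Order B = ((A(BC))D): (BC): 59×3 by 3×57 → 59×57, cost 59·3·57 = 10089; (A(BC)): 36×59 by 59×57 → 36×57, cost 36·59·57 = 121068; cumulative 131157; ((A(BC))D): 36×57 by 57×56 → 36×56, cost 36·57·56 = 114912; cumulative 246069. Total 246069.
Difference: |138432 − 246069| = 107637.

107637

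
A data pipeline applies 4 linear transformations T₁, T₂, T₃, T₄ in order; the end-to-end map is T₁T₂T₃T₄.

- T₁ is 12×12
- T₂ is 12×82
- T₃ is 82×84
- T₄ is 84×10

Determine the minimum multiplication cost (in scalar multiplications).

80160

Adjacent pairs: T₁T₂ = 12·12·82 = 11808; T₂T₃ = 12·82·84 = 82656; T₃T₄ = 82·84·10 = 68880.
Length 3: T₁..T₃: k=1: 0+82656+12·12·84=94752; k=2: 11808+0+12·82·84=94464 → min 94464 | T₂..T₄: k=2: 0+68880+12·82·10=78720; k=3: 82656+0+12·84·10=92736 → min 78720.
Length 4: T₁..T₄: k=1: 0+78720+12·12·10=80160; k=2: 11808+68880+12·82·10=90528; k=3: 94464+0+12·84·10=104544 → min 80160.
Optimal order: (T₁(T₂(T₃T₄))) with cost 80160.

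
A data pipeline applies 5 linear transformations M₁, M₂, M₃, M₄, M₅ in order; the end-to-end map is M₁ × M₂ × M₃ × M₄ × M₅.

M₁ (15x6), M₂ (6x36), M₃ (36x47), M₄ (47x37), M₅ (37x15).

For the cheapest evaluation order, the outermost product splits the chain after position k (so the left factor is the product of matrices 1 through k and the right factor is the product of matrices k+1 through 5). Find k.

1

Adjacent pairs: M₁M₂ = 15·6·36 = 3240; M₂M₃ = 6·36·47 = 10152; M₃M₄ = 36·47·37 = 62604; M₄M₅ = 47·37·15 = 26085.
Length 3: M₁..M₃: k=1: 0+10152+15·6·47=14382; k=2: 3240+0+15·36·47=28620 → min 14382 | M₂..M₄: k=2: 0+62604+6·36·37=70596; k=3: 10152+0+6·47·37=20586 → min 20586 | M₃..M₅: k=3: 0+26085+36·47·15=51465; k=4: 62604+0+36·37·15=82584 → min 51465.
Length 4: M₁..M₄: k=1: 0+20586+15·6·37=23916; k=2: 3240+62604+15·36·37=85824; k=3: 14382+0+15·47·37=40467 → min 23916 | M₂..M₅: k=2: 0+51465+6·36·15=54705; k=3: 10152+26085+6·47·15=40467; k=4: 20586+0+6·37·15=23916 → min 23916.
Top-level splits: k=1: (M₁..M₁)·(M₂..M₅) → 0+23916+15·6·15 = 25266; k=2: (M₁..M₂)·(M₃..M₅) → 3240+51465+15·36·15 = 62805; k=3: (M₁..M₃)·(M₄..M₅) → 14382+26085+15·47·15 = 51042; k=4: (M₁..M₄)·(M₅..M₅) → 23916+0+15·37·15 = 32241.
Best split is after M₁, i.e. k = 1.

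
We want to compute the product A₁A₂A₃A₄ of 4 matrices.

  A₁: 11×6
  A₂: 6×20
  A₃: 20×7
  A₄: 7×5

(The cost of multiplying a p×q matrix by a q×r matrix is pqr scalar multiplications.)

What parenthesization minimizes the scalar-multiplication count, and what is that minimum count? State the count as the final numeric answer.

1380

Adjacent pairs: A₁A₂ = 11·6·20 = 1320; A₂A₃ = 6·20·7 = 840; A₃A₄ = 20·7·5 = 700.
Length 3: A₁..A₃: k=1: 0+840+11·6·7=1302; k=2: 1320+0+11·20·7=2860 → min 1302 | A₂..A₄: k=2: 0+700+6·20·5=1300; k=3: 840+0+6·7·5=1050 → min 1050.
Length 4: A₁..A₄: k=1: 0+1050+11·6·5=1380; k=2: 1320+700+11·20·5=3120; k=3: 1302+0+11·7·5=1687 → min 1380.
Optimal parenthesization: (A₁((A₂A₃)A₄)) with cost 1380.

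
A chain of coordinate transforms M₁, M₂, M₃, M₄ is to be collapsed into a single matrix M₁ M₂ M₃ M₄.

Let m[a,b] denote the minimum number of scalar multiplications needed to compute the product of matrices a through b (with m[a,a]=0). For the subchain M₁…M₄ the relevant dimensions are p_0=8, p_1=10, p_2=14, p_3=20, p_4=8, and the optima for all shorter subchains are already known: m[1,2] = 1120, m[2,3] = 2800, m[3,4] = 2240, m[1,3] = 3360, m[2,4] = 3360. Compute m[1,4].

4000

m[1,4] = min over k∈[1,3] of m[1,k]+m[k+1,4]+p_{0}·p_k·p_{4}.
k=1: 0 + 3360 + 8·10·8 = 4000; k=2: 1120 + 2240 + 8·14·8 = 4256; k=3: 3360 + 0 + 8·20·8 = 4640.
Minimum: 4000 at k=1.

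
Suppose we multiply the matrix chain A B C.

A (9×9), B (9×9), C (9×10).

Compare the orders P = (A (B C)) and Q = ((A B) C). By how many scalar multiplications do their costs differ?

Order P = (A (B C)): (B C): 9×9 by 9×10 → 9×10, cost 9·9·10 = 810; (A (B C)): 9×9 by 9×10 → 9×10, cost 9·9·10 = 810; cumulative 1620. Total 1620.
Order Q = ((A B) C): (A B): 9×9 by 9×9 → 9×9, cost 9·9·9 = 729; ((A B) C): 9×9 by 9×10 → 9×10, cost 9·9·10 = 810; cumulative 1539. Total 1539.
Difference: |1620 − 1539| = 81.

81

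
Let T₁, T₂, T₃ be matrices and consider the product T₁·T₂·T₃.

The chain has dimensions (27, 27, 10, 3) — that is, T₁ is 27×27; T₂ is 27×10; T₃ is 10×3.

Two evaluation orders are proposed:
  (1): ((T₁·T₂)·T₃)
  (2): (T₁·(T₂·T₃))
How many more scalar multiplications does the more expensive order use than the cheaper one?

Order (1) = ((T₁·T₂)·T₃): (T₁·T₂): 27×27 by 27×10 → 27×10, cost 27·27·10 = 7290; ((T₁·T₂)·T₃): 27×10 by 10×3 → 27×3, cost 27·10·3 = 810; cumulative 8100. Total 8100.
Order (2) = (T₁·(T₂·T₃)): (T₂·T₃): 27×10 by 10×3 → 27×3, cost 27·10·3 = 810; (T₁·(T₂·T₃)): 27×27 by 27×3 → 27×3, cost 27·27·3 = 2187; cumulative 2997. Total 2997.
Difference: |8100 − 2997| = 5103.

5103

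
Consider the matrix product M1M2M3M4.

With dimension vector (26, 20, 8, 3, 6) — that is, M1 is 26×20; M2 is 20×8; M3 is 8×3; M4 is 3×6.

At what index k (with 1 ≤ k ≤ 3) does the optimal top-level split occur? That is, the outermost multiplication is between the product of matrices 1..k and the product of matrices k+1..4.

3

Adjacent pairs: M1M2 = 26·20·8 = 4160; M2M3 = 20·8·3 = 480; M3M4 = 8·3·6 = 144.
Length 3: M1..M3: k=1: 0+480+26·20·3=2040; k=2: 4160+0+26·8·3=4784 → min 2040 | M2..M4: k=2: 0+144+20·8·6=1104; k=3: 480+0+20·3·6=840 → min 840.
Top-level splits: k=1: (M1..M1)·(M2..M4) → 0+840+26·20·6 = 3960; k=2: (M1..M2)·(M3..M4) → 4160+144+26·8·6 = 5552; k=3: (M1..M3)·(M4..M4) → 2040+0+26·3·6 = 2508.
Best split is after M3, i.e. k = 3.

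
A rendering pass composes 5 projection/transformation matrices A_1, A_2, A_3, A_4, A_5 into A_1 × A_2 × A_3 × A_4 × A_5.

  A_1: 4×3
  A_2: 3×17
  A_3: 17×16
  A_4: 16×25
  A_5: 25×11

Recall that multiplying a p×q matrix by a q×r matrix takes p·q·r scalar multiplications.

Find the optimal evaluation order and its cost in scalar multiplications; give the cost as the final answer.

Adjacent pairs: A_1A_2 = 4·3·17 = 204; A_2A_3 = 3·17·16 = 816; A_3A_4 = 17·16·25 = 6800; A_4A_5 = 16·25·11 = 4400.
Length 3: A_1..A_3: k=1: 0+816+4·3·16=1008; k=2: 204+0+4·17·16=1292 → min 1008 | A_2..A_4: k=2: 0+6800+3·17·25=8075; k=3: 816+0+3·16·25=2016 → min 2016 | A_3..A_5: k=3: 0+4400+17·16·11=7392; k=4: 6800+0+17·25·11=11475 → min 7392.
Length 4: A_1..A_4: k=1: 0+2016+4·3·25=2316; k=2: 204+6800+4·17·25=8704; k=3: 1008+0+4·16·25=2608 → min 2316 | A_2..A_5: k=2: 0+7392+3·17·11=7953; k=3: 816+4400+3·16·11=5744; k=4: 2016+0+3·25·11=2841 → min 2841.
Length 5: A_1..A_5: k=1: 0+2841+4·3·11=2973; k=2: 204+7392+4·17·11=8344; k=3: 1008+4400+4·16·11=6112; k=4: 2316+0+4·25·11=3416 → min 2973.
Optimal parenthesization: (A_1 × (((A_2 × A_3) × A_4) × A_5)) with cost 2973.

2973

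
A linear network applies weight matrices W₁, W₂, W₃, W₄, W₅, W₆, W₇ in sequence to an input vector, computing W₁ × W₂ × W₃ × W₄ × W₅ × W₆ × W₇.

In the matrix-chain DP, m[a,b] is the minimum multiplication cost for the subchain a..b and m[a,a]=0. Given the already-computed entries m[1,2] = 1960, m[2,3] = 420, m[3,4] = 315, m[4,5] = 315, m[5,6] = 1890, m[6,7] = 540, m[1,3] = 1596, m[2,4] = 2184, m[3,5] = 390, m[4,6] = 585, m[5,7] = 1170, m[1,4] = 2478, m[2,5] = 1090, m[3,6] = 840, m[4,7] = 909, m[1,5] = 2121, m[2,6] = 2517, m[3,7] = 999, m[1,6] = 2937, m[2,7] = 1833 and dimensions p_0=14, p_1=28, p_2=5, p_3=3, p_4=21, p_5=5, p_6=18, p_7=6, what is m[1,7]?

m[1,7] = min over k∈[1,6] of m[1,k]+m[k+1,7]+p_{0}·p_k·p_{7}.
k=1: 0 + 1833 + 14·28·6 = 4185; k=2: 1960 + 999 + 14·5·6 = 3379; k=3: 1596 + 909 + 14·3·6 = 2757; k=4: 2478 + 1170 + 14·21·6 = 5412; k=5: 2121 + 540 + 14·5·6 = 3081; k=6: 2937 + 0 + 14·18·6 = 4449.
Minimum: 2757 at k=3.

2757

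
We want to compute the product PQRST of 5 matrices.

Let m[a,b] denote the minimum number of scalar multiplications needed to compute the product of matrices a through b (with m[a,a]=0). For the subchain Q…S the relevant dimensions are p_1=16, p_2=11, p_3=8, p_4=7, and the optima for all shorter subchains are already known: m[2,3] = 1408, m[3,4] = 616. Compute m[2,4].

m[2,4] = min over k∈[2,3] of m[2,k]+m[k+1,4]+p_{1}·p_k·p_{4}.
k=2: 0 + 616 + 16·11·7 = 1848; k=3: 1408 + 0 + 16·8·7 = 2304.
Minimum: 1848 at k=2.

1848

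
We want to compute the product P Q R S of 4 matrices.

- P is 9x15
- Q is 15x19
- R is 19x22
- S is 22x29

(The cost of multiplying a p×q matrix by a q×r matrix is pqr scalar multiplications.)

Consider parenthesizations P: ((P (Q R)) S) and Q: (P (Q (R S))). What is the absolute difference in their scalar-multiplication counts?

9320

Order P = ((P (Q R)) S): (Q R): 15×19 by 19×22 → 15×22, cost 15·19·22 = 6270; (P (Q R)): 9×15 by 15×22 → 9×22, cost 9·15·22 = 2970; cumulative 9240; ((P (Q R)) S): 9×22 by 22×29 → 9×29, cost 9·22·29 = 5742; cumulative 14982. Total 14982.
Order Q = (P (Q (R S))): (R S): 19×22 by 22×29 → 19×29, cost 19·22·29 = 12122; (Q (R S)): 15×19 by 19×29 → 15×29, cost 15·19·29 = 8265; cumulative 20387; (P (Q (R S))): 9×15 by 15×29 → 9×29, cost 9·15·29 = 3915; cumulative 24302. Total 24302.
Difference: |14982 − 24302| = 9320.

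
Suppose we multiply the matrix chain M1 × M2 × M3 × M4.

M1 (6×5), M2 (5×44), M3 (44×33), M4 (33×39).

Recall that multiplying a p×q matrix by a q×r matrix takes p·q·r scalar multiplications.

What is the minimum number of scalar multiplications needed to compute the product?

Adjacent pairs: M1M2 = 6·5·44 = 1320; M2M3 = 5·44·33 = 7260; M3M4 = 44·33·39 = 56628.
Length 3: M1..M3: k=1: 0+7260+6·5·33=8250; k=2: 1320+0+6·44·33=10032 → min 8250 | M2..M4: k=2: 0+56628+5·44·39=65208; k=3: 7260+0+5·33·39=13695 → min 13695.
Length 4: M1..M4: k=1: 0+13695+6·5·39=14865; k=2: 1320+56628+6·44·39=68244; k=3: 8250+0+6·33·39=15972 → min 14865.
Optimal order: (M1 × ((M2 × M3) × M4)) with cost 14865.

14865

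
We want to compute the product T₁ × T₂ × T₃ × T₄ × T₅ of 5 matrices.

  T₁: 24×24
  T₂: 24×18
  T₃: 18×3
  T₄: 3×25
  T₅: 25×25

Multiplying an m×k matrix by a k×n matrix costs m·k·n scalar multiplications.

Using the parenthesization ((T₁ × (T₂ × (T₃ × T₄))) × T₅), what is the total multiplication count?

41550

(T₃ × T₄): 18×3 by 3×25 → 18×25, cost 18·3·25 = 1350
(T₂ × (T₃ × T₄)): 24×18 by 18×25 → 24×25, cost 24·18·25 = 10800; cumulative 12150
(T₁ × (T₂ × (T₃ × T₄))): 24×24 by 24×25 → 24×25, cost 24·24·25 = 14400; cumulative 26550
((T₁ × (T₂ × (T₃ × T₄))) × T₅): 24×25 by 25×25 → 24×25, cost 24·25·25 = 15000; cumulative 41550
Total: 41550 scalar multiplications.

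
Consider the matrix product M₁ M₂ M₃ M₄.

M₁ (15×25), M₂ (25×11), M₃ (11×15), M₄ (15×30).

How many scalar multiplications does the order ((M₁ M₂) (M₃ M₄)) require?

14025

(M₁ M₂): 15×25 by 25×11 → 15×11, cost 15·25·11 = 4125
(M₃ M₄): 11×15 by 15×30 → 11×30, cost 11·15·30 = 4950
((M₁ M₂) (M₃ M₄)): 15×11 by 11×30 → 15×30, cost 15·11·30 = 4950; cumulative 14025
Total: 14025 scalar multiplications.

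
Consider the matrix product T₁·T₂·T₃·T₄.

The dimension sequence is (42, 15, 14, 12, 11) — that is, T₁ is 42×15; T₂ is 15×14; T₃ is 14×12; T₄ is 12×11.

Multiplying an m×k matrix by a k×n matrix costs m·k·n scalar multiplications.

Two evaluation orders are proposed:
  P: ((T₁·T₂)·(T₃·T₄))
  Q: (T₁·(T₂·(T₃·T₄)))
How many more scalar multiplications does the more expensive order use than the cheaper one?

Order P = ((T₁·T₂)·(T₃·T₄)): (T₁·T₂): 42×15 by 15×14 → 42×14, cost 42·15·14 = 8820; (T₃·T₄): 14×12 by 12×11 → 14×11, cost 14·12·11 = 1848; ((T₁·T₂)·(T₃·T₄)): 42×14 by 14×11 → 42×11, cost 42·14·11 = 6468; cumulative 17136. Total 17136.
Order Q = (T₁·(T₂·(T₃·T₄))): (T₃·T₄): 14×12 by 12×11 → 14×11, cost 14·12·11 = 1848; (T₂·(T₃·T₄)): 15×14 by 14×11 → 15×11, cost 15·14·11 = 2310; cumulative 4158; (T₁·(T₂·(T₃·T₄))): 42×15 by 15×11 → 42×11, cost 42·15·11 = 6930; cumulative 11088. Total 11088.
Difference: |17136 − 11088| = 6048.

6048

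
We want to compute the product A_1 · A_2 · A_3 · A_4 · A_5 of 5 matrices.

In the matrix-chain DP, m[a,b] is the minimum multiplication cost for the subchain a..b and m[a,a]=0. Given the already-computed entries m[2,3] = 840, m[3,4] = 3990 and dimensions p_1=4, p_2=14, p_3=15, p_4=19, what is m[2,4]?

m[2,4] = min over k∈[2,3] of m[2,k]+m[k+1,4]+p_{1}·p_k·p_{4}.
k=2: 0 + 3990 + 4·14·19 = 5054; k=3: 840 + 0 + 4·15·19 = 1980.
Minimum: 1980 at k=3.

1980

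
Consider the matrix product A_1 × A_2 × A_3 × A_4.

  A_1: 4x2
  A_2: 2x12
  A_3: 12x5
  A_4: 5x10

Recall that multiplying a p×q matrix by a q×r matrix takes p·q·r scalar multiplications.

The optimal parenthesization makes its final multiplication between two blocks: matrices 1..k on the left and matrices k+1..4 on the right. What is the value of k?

Adjacent pairs: A_1A_2 = 4·2·12 = 96; A_2A_3 = 2·12·5 = 120; A_3A_4 = 12·5·10 = 600.
Length 3: A_1..A_3: k=1: 0+120+4·2·5=160; k=2: 96+0+4·12·5=336 → min 160 | A_2..A_4: k=2: 0+600+2·12·10=840; k=3: 120+0+2·5·10=220 → min 220.
Top-level splits: k=1: (A_1..A_1)·(A_2..A_4) → 0+220+4·2·10 = 300; k=2: (A_1..A_2)·(A_3..A_4) → 96+600+4·12·10 = 1176; k=3: (A_1..A_3)·(A_4..A_4) → 160+0+4·5·10 = 360.
Best split is after A_1, i.e. k = 1.

1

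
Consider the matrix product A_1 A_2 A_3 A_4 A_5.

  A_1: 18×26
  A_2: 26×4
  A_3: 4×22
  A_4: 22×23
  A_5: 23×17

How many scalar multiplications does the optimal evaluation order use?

Adjacent pairs: A_1A_2 = 18·26·4 = 1872; A_2A_3 = 26·4·22 = 2288; A_3A_4 = 4·22·23 = 2024; A_4A_5 = 22·23·17 = 8602.
Length 3: A_1..A_3: k=1: 0+2288+18·26·22=12584; k=2: 1872+0+18·4·22=3456 → min 3456 | A_2..A_4: k=2: 0+2024+26·4·23=4416; k=3: 2288+0+26·22·23=15444 → min 4416 | A_3..A_5: k=3: 0+8602+4·22·17=10098; k=4: 2024+0+4·23·17=3588 → min 3588.
Length 4: A_1..A_4: k=1: 0+4416+18·26·23=15180; k=2: 1872+2024+18·4·23=5552; k=3: 3456+0+18·22·23=12564 → min 5552 | A_2..A_5: k=2: 0+3588+26·4·17=5356; k=3: 2288+8602+26·22·17=20614; k=4: 4416+0+26·23·17=14582 → min 5356.
Length 5: A_1..A_5: k=1: 0+5356+18·26·17=13312; k=2: 1872+3588+18·4·17=6684; k=3: 3456+8602+18·22·17=18790; k=4: 5552+0+18·23·17=12590 → min 6684.
Optimal order: ((A_1 A_2) ((A_3 A_4) A_5)) with cost 6684.

6684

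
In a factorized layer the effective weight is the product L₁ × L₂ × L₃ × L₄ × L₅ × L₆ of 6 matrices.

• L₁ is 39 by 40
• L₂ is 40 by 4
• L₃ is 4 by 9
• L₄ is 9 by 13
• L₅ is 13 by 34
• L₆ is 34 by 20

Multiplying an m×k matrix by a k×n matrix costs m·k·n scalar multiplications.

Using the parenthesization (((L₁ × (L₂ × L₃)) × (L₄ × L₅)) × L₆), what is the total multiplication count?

(L₂ × L₃): 40×4 by 4×9 → 40×9, cost 40·4·9 = 1440
(L₁ × (L₂ × L₃)): 39×40 by 40×9 → 39×9, cost 39·40·9 = 14040; cumulative 15480
(L₄ × L₅): 9×13 by 13×34 → 9×34, cost 9·13·34 = 3978
((L₁ × (L₂ × L₃)) × (L₄ × L₅)): 39×9 by 9×34 → 39×34, cost 39·9·34 = 11934; cumulative 31392
(((L₁ × (L₂ × L₃)) × (L₄ × L₅)) × L₆): 39×34 by 34×20 → 39×20, cost 39·34·20 = 26520; cumulative 57912
Total: 57912 scalar multiplications.

57912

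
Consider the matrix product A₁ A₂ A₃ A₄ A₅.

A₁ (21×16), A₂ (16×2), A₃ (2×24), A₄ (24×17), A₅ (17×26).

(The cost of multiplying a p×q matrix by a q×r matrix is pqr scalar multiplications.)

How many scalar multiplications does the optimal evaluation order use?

Adjacent pairs: A₁A₂ = 21·16·2 = 672; A₂A₃ = 16·2·24 = 768; A₃A₄ = 2·24·17 = 816; A₄A₅ = 24·17·26 = 10608.
Length 3: A₁..A₃: k=1: 0+768+21·16·24=8832; k=2: 672+0+21·2·24=1680 → min 1680 | A₂..A₄: k=2: 0+816+16·2·17=1360; k=3: 768+0+16·24·17=7296 → min 1360 | A₃..A₅: k=3: 0+10608+2·24·26=11856; k=4: 816+0+2·17·26=1700 → min 1700.
Length 4: A₁..A₄: k=1: 0+1360+21·16·17=7072; k=2: 672+816+21·2·17=2202; k=3: 1680+0+21·24·17=10248 → min 2202 | A₂..A₅: k=2: 0+1700+16·2·26=2532; k=3: 768+10608+16·24·26=21360; k=4: 1360+0+16·17·26=8432 → min 2532.
Length 5: A₁..A₅: k=1: 0+2532+21·16·26=11268; k=2: 672+1700+21·2·26=3464; k=3: 1680+10608+21·24·26=25392; k=4: 2202+0+21·17·26=11484 → min 3464.
Optimal order: ((A₁ A₂) ((A₃ A₄) A₅)) with cost 3464.

3464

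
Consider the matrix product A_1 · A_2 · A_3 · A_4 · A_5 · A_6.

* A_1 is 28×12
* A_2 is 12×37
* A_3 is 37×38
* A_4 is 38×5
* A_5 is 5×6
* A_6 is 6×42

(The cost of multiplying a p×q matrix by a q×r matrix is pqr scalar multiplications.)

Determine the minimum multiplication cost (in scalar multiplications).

18070

Adjacent pairs: A_1A_2 = 28·12·37 = 12432; A_2A_3 = 12·37·38 = 16872; A_3A_4 = 37·38·5 = 7030; A_4A_5 = 38·5·6 = 1140; A_5A_6 = 5·6·42 = 1260.
Length 3: A_1..A_3: k=1: 0+16872+28·12·38=29640; k=2: 12432+0+28·37·38=51800 → min 29640 | A_2..A_4: k=2: 0+7030+12·37·5=9250; k=3: 16872+0+12·38·5=19152 → min 9250 | A_3..A_5: k=3: 0+1140+37·38·6=9576; k=4: 7030+0+37·5·6=8140 → min 8140 | A_4..A_6: k=4: 0+1260+38·5·42=9240; k=5: 1140+0+38·6·42=10716 → min 9240.
Length 4: A_1..A_4: k=1: 0+9250+28·12·5=10930; k=2: 12432+7030+28·37·5=24642; k=3: 29640+0+28·38·5=34960 → min 10930 | A_2..A_5: k=2: 0+8140+12·37·6=10804; k=3: 16872+1140+12·38·6=20748; k=4: 9250+0+12·5·6=9610 → min 9610 | A_3..A_6: k=3: 0+9240+37·38·42=68292; k=4: 7030+1260+37·5·42=16060; k=5: 8140+0+37·6·42=17464 → min 16060.
Length 5: A_1..A_5: k=1: 0+9610+28·12·6=11626; k=2: 12432+8140+28·37·6=26788; k=3: 29640+1140+28·38·6=37164; k=4: 10930+0+28·5·6=11770 → min 11626 | A_2..A_6: k=2: 0+16060+12·37·42=34708; k=3: 16872+9240+12·38·42=45264; k=4: 9250+1260+12·5·42=13030; k=5: 9610+0+12·6·42=12634 → min 12634.
Length 6: A_1..A_6: k=1: 0+12634+28·12·42=26746; k=2: 12432+16060+28·37·42=72004; k=3: 29640+9240+28·38·42=83568; k=4: 10930+1260+28·5·42=18070; k=5: 11626+0+28·6·42=18682 → min 18070.
Optimal order: ((A_1 · (A_2 · (A_3 · A_4))) · (A_5 · A_6)) with cost 18070.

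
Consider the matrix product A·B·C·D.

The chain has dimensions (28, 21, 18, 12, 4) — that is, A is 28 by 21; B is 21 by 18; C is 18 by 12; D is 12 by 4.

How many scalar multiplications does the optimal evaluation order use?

4728

Adjacent pairs: AB = 28·21·18 = 10584; BC = 21·18·12 = 4536; CD = 18·12·4 = 864.
Length 3: A..C: k=1: 0+4536+28·21·12=11592; k=2: 10584+0+28·18·12=16632 → min 11592 | B..D: k=2: 0+864+21·18·4=2376; k=3: 4536+0+21·12·4=5544 → min 2376.
Length 4: A..D: k=1: 0+2376+28·21·4=4728; k=2: 10584+864+28·18·4=13464; k=3: 11592+0+28·12·4=12936 → min 4728.
Optimal order: (A·(B·(C·D))) with cost 4728.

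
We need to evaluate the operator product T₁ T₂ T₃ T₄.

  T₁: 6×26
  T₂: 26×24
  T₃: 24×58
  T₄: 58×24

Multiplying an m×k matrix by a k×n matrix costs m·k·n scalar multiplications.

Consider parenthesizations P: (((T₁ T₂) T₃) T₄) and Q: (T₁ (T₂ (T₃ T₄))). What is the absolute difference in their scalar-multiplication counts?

Order P = (((T₁ T₂) T₃) T₄): (T₁ T₂): 6×26 by 26×24 → 6×24, cost 6·26·24 = 3744; ((T₁ T₂) T₃): 6×24 by 24×58 → 6×58, cost 6·24·58 = 8352; cumulative 12096; (((T₁ T₂) T₃) T₄): 6×58 by 58×24 → 6×24, cost 6·58·24 = 8352; cumulative 20448. Total 20448.
Order Q = (T₁ (T₂ (T₃ T₄))): (T₃ T₄): 24×58 by 58×24 → 24×24, cost 24·58·24 = 33408; (T₂ (T₃ T₄)): 26×24 by 24×24 → 26×24, cost 26·24·24 = 14976; cumulative 48384; (T₁ (T₂ (T₃ T₄))): 6×26 by 26×24 → 6×24, cost 6·26·24 = 3744; cumulative 52128. Total 52128.
Difference: |20448 − 52128| = 31680.

31680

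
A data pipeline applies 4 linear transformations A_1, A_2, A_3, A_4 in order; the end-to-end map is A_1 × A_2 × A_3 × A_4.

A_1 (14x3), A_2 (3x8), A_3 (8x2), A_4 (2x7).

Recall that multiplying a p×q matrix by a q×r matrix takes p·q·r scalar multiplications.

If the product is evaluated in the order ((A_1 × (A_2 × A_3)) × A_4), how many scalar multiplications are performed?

(A_2 × A_3): 3×8 by 8×2 → 3×2, cost 3·8·2 = 48
(A_1 × (A_2 × A_3)): 14×3 by 3×2 → 14×2, cost 14·3·2 = 84; cumulative 132
((A_1 × (A_2 × A_3)) × A_4): 14×2 by 2×7 → 14×7, cost 14·2·7 = 196; cumulative 328
Total: 328 scalar multiplications.

328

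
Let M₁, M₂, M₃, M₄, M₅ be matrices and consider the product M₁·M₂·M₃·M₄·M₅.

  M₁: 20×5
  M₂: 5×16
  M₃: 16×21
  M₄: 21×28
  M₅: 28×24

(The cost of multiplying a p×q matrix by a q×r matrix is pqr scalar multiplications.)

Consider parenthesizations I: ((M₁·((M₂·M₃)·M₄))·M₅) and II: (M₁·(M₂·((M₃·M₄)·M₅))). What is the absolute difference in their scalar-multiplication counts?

Order I = ((M₁·((M₂·M₃)·M₄))·M₅): (M₂·M₃): 5×16 by 16×21 → 5×21, cost 5·16·21 = 1680; ((M₂·M₃)·M₄): 5×21 by 21×28 → 5×28, cost 5·21·28 = 2940; cumulative 4620; (M₁·((M₂·M₃)·M₄)): 20×5 by 5×28 → 20×28, cost 20·5·28 = 2800; cumulative 7420; ((M₁·((M₂·M₃)·M₄))·M₅): 20×28 by 28×24 → 20×24, cost 20·28·24 = 13440; cumulative 20860. Total 20860.
Order II = (M₁·(M₂·((M₃·M₄)·M₅))): (M₃·M₄): 16×21 by 21×28 → 16×28, cost 16·21·28 = 9408; ((M₃·M₄)·M₅): 16×28 by 28×24 → 16×24, cost 16·28·24 = 10752; cumulative 20160; (M₂·((M₃·M₄)·M₅)): 5×16 by 16×24 → 5×24, cost 5·16·24 = 1920; cumulative 22080; (M₁·(M₂·((M₃·M₄)·M₅))): 20×5 by 5×24 → 20×24, cost 20·5·24 = 2400; cumulative 24480. Total 24480.
Difference: |20860 − 24480| = 3620.

3620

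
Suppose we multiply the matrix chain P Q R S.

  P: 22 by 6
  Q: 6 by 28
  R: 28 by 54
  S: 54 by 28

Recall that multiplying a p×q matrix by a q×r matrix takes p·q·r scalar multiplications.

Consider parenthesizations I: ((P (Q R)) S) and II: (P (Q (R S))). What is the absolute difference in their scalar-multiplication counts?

Order I = ((P (Q R)) S): (Q R): 6×28 by 28×54 → 6×54, cost 6·28·54 = 9072; (P (Q R)): 22×6 by 6×54 → 22×54, cost 22·6·54 = 7128; cumulative 16200; ((P (Q R)) S): 22×54 by 54×28 → 22×28, cost 22·54·28 = 33264; cumulative 49464. Total 49464.
Order II = (P (Q (R S))): (R S): 28×54 by 54×28 → 28×28, cost 28·54·28 = 42336; (Q (R S)): 6×28 by 28×28 → 6×28, cost 6·28·28 = 4704; cumulative 47040; (P (Q (R S))): 22×6 by 6×28 → 22×28, cost 22·6·28 = 3696; cumulative 50736. Total 50736.
Difference: |49464 − 50736| = 1272.

1272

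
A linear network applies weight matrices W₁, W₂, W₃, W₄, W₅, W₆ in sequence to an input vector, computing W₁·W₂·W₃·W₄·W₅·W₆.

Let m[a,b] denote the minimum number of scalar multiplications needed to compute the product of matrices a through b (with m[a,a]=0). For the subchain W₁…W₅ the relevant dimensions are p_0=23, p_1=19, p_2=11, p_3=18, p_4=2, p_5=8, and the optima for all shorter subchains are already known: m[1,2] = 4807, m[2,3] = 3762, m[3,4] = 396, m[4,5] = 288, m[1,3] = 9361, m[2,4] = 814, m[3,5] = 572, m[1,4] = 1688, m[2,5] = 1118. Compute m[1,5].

m[1,5] = min over k∈[1,4] of m[1,k]+m[k+1,5]+p_{0}·p_k·p_{5}.
k=1: 0 + 1118 + 23·19·8 = 4614; k=2: 4807 + 572 + 23·11·8 = 7403; k=3: 9361 + 288 + 23·18·8 = 12961; k=4: 1688 + 0 + 23·2·8 = 2056.
Minimum: 2056 at k=4.

2056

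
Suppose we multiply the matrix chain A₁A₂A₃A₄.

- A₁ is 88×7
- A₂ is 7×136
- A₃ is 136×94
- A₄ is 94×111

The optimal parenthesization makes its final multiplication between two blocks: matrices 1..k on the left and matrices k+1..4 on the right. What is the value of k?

1

Adjacent pairs: A₁A₂ = 88·7·136 = 83776; A₂A₃ = 7·136·94 = 89488; A₃A₄ = 136·94·111 = 1419024.
Length 3: A₁..A₃: k=1: 0+89488+88·7·94=147392; k=2: 83776+0+88·136·94=1208768 → min 147392 | A₂..A₄: k=2: 0+1419024+7·136·111=1524696; k=3: 89488+0+7·94·111=162526 → min 162526.
Top-level splits: k=1: (A₁..A₁)·(A₂..A₄) → 0+162526+88·7·111 = 230902; k=2: (A₁..A₂)·(A₃..A₄) → 83776+1419024+88·136·111 = 2831248; k=3: (A₁..A₃)·(A₄..A₄) → 147392+0+88·94·111 = 1065584.
Best split is after A₁, i.e. k = 1.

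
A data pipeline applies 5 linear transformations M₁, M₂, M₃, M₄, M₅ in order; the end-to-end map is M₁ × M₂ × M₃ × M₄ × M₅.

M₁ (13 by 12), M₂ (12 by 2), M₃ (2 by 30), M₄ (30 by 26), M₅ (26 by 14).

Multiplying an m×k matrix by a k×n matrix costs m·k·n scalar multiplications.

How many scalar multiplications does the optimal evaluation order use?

2964

Adjacent pairs: M₁M₂ = 13·12·2 = 312; M₂M₃ = 12·2·30 = 720; M₃M₄ = 2·30·26 = 1560; M₄M₅ = 30·26·14 = 10920.
Length 3: M₁..M₃: k=1: 0+720+13·12·30=5400; k=2: 312+0+13·2·30=1092 → min 1092 | M₂..M₄: k=2: 0+1560+12·2·26=2184; k=3: 720+0+12·30·26=10080 → min 2184 | M₃..M₅: k=3: 0+10920+2·30·14=11760; k=4: 1560+0+2·26·14=2288 → min 2288.
Length 4: M₁..M₄: k=1: 0+2184+13·12·26=6240; k=2: 312+1560+13·2·26=2548; k=3: 1092+0+13·30·26=11232 → min 2548 | M₂..M₅: k=2: 0+2288+12·2·14=2624; k=3: 720+10920+12·30·14=16680; k=4: 2184+0+12·26·14=6552 → min 2624.
Length 5: M₁..M₅: k=1: 0+2624+13·12·14=4808; k=2: 312+2288+13·2·14=2964; k=3: 1092+10920+13·30·14=17472; k=4: 2548+0+13·26·14=7280 → min 2964.
Optimal order: ((M₁ × M₂) × ((M₃ × M₄) × M₅)) with cost 2964.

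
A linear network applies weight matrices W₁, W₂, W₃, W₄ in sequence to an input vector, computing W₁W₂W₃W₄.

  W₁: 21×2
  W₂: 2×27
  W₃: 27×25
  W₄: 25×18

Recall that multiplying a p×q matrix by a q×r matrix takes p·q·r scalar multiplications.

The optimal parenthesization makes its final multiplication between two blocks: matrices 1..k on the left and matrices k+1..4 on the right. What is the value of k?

Adjacent pairs: W₁W₂ = 21·2·27 = 1134; W₂W₃ = 2·27·25 = 1350; W₃W₄ = 27·25·18 = 12150.
Length 3: W₁..W₃: k=1: 0+1350+21·2·25=2400; k=2: 1134+0+21·27·25=15309 → min 2400 | W₂..W₄: k=2: 0+12150+2·27·18=13122; k=3: 1350+0+2·25·18=2250 → min 2250.
Top-level splits: k=1: (W₁..W₁)·(W₂..W₄) → 0+2250+21·2·18 = 3006; k=2: (W₁..W₂)·(W₃..W₄) → 1134+12150+21·27·18 = 23490; k=3: (W₁..W₃)·(W₄..W₄) → 2400+0+21·25·18 = 11850.
Best split is after W₁, i.e. k = 1.

1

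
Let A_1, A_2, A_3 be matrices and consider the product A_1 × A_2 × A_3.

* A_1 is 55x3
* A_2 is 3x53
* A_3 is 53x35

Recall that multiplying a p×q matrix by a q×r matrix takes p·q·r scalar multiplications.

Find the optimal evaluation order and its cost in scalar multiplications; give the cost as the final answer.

11340

(A_1 × (A_2 × A_3)): cost 11340.
((A_1 × A_2) × A_3): cost 110770.
Optimal: (A_1 × (A_2 × A_3)) with cost 11340.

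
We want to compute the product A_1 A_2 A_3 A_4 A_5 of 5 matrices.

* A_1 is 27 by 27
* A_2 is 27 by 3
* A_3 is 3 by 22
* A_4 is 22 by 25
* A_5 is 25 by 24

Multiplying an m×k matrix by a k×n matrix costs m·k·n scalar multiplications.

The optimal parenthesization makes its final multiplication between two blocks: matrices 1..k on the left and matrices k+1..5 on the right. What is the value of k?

Adjacent pairs: A_1A_2 = 27·27·3 = 2187; A_2A_3 = 27·3·22 = 1782; A_3A_4 = 3·22·25 = 1650; A_4A_5 = 22·25·24 = 13200.
Length 3: A_1..A_3: k=1: 0+1782+27·27·22=17820; k=2: 2187+0+27·3·22=3969 → min 3969 | A_2..A_4: k=2: 0+1650+27·3·25=3675; k=3: 1782+0+27·22·25=16632 → min 3675 | A_3..A_5: k=3: 0+13200+3·22·24=14784; k=4: 1650+0+3·25·24=3450 → min 3450.
Length 4: A_1..A_4: k=1: 0+3675+27·27·25=21900; k=2: 2187+1650+27·3·25=5862; k=3: 3969+0+27·22·25=18819 → min 5862 | A_2..A_5: k=2: 0+3450+27·3·24=5394; k=3: 1782+13200+27·22·24=29238; k=4: 3675+0+27·25·24=19875 → min 5394.
Top-level splits: k=1: (A_1..A_1)·(A_2..A_5) → 0+5394+27·27·24 = 22890; k=2: (A_1..A_2)·(A_3..A_5) → 2187+3450+27·3·24 = 7581; k=3: (A_1..A_3)·(A_4..A_5) → 3969+13200+27·22·24 = 31425; k=4: (A_1..A_4)·(A_5..A_5) → 5862+0+27·25·24 = 22062.
Best split is after A_2, i.e. k = 2.

2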